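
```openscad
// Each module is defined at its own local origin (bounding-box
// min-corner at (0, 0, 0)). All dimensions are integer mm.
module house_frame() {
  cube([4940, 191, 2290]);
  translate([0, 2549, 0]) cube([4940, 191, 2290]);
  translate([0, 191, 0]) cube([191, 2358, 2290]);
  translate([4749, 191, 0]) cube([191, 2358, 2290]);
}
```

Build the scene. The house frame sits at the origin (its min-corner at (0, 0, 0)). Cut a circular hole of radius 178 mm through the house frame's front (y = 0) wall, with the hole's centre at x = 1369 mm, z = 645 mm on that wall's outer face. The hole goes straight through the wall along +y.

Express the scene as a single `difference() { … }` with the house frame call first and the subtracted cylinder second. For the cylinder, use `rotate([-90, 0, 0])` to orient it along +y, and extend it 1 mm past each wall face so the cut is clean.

difference() {
  house_frame();
  translate([1369, -1, 645]) rotate([-90, 0, 0]) cylinder(h = 193, r = 178);
}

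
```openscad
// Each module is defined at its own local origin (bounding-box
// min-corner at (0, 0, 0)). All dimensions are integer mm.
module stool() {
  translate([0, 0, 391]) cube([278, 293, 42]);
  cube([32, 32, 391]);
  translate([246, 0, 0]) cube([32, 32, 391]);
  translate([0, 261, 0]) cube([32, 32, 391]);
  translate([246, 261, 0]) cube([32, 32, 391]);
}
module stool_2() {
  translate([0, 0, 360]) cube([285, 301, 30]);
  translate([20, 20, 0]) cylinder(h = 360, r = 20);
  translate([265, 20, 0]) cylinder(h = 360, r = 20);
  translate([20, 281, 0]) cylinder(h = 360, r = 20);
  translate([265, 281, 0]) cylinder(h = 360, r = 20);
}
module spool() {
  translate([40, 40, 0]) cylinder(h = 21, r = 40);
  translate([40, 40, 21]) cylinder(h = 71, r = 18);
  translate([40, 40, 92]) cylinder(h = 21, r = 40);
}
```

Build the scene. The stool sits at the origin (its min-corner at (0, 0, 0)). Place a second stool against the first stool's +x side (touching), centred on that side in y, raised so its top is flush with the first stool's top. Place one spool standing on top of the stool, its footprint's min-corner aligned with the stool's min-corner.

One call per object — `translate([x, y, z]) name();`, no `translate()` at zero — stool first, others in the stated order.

stool();
translate([278, -4, 43]) stool_2();
translate([0, 0, 433]) spool();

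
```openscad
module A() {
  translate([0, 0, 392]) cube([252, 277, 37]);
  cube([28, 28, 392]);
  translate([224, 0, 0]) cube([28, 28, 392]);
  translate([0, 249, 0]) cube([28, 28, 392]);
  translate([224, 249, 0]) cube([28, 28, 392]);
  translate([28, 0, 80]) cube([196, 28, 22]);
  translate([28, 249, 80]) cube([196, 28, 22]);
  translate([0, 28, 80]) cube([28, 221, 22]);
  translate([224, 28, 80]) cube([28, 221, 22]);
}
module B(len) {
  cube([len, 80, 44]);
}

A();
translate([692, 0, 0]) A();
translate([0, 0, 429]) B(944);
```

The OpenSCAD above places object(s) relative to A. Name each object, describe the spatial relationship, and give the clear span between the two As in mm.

Second stool starts at x = 692; first ends at x = 252; clear span = 692 − 252 = 440 mm.

A is a stool. B is a beam. A beam spans the tops of two stools. The clear span between the two stools is 440 mm.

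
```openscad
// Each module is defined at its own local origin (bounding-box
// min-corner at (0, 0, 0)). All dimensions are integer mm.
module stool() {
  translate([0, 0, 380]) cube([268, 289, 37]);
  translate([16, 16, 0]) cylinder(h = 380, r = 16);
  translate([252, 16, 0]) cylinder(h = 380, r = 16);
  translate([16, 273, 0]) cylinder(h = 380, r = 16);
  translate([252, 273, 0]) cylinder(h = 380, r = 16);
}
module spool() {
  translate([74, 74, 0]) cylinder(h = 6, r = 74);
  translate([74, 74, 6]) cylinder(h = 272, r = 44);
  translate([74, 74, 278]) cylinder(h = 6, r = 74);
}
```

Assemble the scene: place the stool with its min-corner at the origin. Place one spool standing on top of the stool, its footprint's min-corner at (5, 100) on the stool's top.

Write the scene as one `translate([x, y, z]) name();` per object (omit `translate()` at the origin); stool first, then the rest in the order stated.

stool();
translate([5, 100, 417]) spool();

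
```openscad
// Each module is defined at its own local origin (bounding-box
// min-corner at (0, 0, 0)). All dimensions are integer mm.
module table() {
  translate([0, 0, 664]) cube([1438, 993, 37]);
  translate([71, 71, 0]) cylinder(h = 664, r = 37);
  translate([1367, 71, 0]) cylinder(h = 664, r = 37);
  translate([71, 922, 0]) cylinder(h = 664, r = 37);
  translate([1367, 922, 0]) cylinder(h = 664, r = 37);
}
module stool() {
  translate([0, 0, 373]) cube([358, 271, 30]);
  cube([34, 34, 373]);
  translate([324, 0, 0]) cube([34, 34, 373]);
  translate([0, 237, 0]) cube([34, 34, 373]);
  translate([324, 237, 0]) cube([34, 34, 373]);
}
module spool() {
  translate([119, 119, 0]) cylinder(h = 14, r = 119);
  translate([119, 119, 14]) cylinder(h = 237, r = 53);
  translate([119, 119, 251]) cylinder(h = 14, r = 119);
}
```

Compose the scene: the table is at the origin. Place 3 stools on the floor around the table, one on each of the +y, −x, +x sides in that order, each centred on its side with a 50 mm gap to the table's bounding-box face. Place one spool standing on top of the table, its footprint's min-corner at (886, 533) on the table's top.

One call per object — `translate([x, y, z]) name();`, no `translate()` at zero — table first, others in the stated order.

table();
translate([540, 1043, 0]) stool();
translate([-408, 361, 0]) stool();
translate([1488, 361, 0]) stool();
translate([886, 533, 701]) spool();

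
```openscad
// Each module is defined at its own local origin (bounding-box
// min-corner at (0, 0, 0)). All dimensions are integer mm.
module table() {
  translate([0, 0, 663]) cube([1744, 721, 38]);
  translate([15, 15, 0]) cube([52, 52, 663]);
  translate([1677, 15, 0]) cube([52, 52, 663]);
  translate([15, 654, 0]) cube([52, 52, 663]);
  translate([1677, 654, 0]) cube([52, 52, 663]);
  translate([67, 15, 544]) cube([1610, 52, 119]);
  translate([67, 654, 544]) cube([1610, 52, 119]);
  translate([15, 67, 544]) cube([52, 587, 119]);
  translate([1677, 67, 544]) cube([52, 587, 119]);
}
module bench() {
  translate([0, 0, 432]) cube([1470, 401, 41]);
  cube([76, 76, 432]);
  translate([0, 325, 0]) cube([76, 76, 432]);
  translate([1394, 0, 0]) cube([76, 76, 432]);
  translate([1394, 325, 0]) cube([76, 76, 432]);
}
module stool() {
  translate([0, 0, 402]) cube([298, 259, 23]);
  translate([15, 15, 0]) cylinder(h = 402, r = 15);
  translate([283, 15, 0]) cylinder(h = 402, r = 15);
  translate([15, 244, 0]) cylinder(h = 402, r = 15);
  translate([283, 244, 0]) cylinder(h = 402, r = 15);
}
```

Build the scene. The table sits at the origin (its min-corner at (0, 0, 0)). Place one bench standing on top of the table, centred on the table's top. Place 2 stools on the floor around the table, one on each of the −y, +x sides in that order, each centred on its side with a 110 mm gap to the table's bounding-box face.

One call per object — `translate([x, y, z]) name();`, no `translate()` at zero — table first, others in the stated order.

table();
translate([137, 160, 701]) bench();
translate([723, -369, 0]) stool();
translate([1854, 231, 0]) stool();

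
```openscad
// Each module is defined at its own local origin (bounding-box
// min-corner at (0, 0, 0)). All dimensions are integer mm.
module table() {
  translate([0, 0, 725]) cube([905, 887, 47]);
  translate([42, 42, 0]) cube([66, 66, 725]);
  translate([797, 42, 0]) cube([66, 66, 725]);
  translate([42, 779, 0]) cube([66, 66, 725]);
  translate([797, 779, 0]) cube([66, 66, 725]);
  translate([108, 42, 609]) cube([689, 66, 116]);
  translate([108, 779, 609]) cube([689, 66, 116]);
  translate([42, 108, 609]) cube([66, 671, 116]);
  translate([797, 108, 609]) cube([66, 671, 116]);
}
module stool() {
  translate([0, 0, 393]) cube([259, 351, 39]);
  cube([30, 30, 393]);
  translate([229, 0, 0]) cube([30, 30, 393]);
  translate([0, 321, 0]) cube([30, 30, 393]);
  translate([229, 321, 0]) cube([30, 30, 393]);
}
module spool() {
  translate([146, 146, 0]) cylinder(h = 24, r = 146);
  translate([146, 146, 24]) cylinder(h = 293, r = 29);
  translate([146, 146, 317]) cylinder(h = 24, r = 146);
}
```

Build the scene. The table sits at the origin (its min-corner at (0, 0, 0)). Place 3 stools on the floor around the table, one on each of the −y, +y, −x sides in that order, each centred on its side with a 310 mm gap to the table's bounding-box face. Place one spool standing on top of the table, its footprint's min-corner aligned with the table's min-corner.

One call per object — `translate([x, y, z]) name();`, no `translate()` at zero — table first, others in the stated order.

table();
translate([323, -661, 0]) stool();
translate([323, 1197, 0]) stool();
translate([-569, 268, 0]) stool();
translate([0, 0, 772]) spool();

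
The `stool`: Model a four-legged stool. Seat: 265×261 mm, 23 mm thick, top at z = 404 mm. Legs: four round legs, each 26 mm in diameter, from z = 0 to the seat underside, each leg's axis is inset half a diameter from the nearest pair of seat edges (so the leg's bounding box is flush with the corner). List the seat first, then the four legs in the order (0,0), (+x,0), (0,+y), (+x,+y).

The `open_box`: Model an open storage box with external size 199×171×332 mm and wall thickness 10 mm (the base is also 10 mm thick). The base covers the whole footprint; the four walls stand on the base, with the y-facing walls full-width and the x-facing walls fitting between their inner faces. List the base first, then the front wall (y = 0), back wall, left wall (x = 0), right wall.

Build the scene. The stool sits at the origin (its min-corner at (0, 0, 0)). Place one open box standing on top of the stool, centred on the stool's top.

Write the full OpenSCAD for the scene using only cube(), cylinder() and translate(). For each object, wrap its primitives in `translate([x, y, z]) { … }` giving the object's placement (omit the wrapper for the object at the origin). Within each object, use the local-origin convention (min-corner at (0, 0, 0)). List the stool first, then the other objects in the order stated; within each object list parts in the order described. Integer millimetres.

translate([0, 0, 381]) cube([265, 261, 23]);
translate([13, 13, 0]) cylinder(h = 381, r = 13);
translate([252, 13, 0]) cylinder(h = 381, r = 13);
translate([13, 248, 0]) cylinder(h = 381, r = 13);
translate([252, 248, 0]) cylinder(h = 381, r = 13);
translate([33, 45, 404]) {
  cube([199, 171, 10]);
  translate([0, 0, 10]) cube([199, 10, 322]);
  translate([0, 161, 10]) cube([199, 10, 322]);
  translate([0, 10, 10]) cube([10, 151, 322]);
  translate([189, 10, 10]) cube([10, 151, 322]);
}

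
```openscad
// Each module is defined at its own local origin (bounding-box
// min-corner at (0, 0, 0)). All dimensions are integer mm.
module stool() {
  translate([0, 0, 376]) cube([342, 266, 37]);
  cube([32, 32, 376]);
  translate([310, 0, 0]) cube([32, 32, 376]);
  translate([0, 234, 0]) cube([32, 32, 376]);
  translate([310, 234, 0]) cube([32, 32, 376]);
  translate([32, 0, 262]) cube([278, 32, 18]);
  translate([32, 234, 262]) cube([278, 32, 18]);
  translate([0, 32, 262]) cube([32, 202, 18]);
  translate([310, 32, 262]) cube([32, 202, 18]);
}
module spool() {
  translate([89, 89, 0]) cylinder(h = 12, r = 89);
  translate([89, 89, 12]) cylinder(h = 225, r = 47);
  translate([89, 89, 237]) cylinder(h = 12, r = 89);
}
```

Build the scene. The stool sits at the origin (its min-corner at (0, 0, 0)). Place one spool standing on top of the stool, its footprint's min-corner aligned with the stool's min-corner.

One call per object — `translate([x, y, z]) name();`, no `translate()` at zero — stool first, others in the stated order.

stool();
translate([0, 0, 413]) spool();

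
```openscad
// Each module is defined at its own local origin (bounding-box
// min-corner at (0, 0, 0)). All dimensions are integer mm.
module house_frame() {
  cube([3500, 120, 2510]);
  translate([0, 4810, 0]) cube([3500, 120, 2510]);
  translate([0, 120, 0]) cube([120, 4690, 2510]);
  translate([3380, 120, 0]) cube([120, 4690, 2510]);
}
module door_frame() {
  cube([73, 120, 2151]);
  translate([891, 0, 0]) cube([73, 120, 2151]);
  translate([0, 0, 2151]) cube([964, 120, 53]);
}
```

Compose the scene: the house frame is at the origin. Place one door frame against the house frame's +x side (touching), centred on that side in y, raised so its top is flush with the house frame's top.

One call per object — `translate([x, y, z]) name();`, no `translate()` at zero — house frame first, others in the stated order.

house_frame();
translate([3500, 2405, 306]) door_frame();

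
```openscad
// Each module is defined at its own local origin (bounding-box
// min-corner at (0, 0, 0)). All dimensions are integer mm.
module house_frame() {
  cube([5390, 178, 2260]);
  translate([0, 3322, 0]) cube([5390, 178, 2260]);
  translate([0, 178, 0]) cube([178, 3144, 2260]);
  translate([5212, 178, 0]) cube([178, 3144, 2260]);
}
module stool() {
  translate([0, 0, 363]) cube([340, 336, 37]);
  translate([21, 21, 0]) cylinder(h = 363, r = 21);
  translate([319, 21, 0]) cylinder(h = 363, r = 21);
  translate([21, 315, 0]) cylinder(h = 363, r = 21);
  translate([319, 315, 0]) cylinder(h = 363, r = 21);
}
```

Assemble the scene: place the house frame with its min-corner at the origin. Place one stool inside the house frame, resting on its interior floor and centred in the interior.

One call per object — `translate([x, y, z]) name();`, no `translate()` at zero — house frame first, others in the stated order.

house_frame();
translate([2525, 1582, 0]) stool();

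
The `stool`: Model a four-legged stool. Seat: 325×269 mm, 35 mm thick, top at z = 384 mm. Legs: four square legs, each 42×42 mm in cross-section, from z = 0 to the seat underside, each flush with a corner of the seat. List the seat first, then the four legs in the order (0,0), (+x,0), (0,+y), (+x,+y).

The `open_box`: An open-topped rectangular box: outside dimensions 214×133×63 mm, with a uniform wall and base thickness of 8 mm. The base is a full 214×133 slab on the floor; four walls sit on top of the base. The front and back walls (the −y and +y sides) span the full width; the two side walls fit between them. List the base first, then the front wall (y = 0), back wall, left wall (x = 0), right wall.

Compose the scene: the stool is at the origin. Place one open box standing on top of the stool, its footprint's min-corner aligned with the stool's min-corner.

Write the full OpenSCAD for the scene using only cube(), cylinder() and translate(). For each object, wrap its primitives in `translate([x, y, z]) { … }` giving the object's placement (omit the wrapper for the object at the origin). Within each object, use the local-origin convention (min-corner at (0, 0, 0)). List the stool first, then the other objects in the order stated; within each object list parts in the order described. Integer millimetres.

translate([0, 0, 349]) cube([325, 269, 35]);
cube([42, 42, 349]);
translate([283, 0, 0]) cube([42, 42, 349]);
translate([0, 227, 0]) cube([42, 42, 349]);
translate([283, 227, 0]) cube([42, 42, 349]);
translate([0, 0, 384]) {
  cube([214, 133, 8]);
  translate([0, 0, 8]) cube([214, 8, 55]);
  translate([0, 125, 8]) cube([214, 8, 55]);
  translate([0, 8, 8]) cube([8, 117, 55]);
  translate([206, 8, 8]) cube([8, 117, 55]);
}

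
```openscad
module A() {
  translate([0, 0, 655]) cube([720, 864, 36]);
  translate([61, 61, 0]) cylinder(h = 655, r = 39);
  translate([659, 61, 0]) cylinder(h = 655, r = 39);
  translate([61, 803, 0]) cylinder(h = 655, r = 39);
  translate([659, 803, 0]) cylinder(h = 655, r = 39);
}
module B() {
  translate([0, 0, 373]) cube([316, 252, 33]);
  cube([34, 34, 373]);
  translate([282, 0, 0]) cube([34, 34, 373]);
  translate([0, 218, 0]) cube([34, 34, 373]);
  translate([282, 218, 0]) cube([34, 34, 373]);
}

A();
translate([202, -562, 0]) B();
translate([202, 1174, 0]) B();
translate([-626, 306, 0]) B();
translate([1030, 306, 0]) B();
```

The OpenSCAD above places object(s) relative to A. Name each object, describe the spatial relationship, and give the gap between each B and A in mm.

Each stool's nearest face is 310 mm from the table's bounding box.

A is a table. B is a stool. Four stools sit around the table at the −y, +y, −x, +x sides. The gap between each stool and the table is 310 mm.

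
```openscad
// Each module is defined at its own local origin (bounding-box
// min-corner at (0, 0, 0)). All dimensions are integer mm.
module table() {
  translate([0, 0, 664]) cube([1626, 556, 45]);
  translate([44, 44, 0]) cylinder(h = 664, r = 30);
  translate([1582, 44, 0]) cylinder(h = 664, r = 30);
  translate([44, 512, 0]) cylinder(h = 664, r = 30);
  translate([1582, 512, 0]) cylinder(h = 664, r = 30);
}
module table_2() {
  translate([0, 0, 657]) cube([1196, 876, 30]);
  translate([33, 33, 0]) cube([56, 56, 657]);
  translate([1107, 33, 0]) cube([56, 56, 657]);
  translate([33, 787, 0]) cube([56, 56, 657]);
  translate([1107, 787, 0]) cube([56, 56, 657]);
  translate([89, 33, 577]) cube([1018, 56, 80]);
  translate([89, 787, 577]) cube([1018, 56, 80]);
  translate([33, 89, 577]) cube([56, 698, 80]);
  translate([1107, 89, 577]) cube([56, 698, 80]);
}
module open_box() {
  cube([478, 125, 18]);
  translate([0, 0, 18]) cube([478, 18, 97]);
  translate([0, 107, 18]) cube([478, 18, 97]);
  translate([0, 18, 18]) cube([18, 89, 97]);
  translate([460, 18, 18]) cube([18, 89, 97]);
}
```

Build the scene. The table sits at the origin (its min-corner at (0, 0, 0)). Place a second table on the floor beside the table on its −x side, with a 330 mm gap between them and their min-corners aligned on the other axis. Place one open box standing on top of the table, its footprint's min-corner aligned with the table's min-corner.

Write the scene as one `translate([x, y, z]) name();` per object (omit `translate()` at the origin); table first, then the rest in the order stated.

table();
translate([-1526, 0, 0]) table_2();
translate([0, 0, 709]) open_box();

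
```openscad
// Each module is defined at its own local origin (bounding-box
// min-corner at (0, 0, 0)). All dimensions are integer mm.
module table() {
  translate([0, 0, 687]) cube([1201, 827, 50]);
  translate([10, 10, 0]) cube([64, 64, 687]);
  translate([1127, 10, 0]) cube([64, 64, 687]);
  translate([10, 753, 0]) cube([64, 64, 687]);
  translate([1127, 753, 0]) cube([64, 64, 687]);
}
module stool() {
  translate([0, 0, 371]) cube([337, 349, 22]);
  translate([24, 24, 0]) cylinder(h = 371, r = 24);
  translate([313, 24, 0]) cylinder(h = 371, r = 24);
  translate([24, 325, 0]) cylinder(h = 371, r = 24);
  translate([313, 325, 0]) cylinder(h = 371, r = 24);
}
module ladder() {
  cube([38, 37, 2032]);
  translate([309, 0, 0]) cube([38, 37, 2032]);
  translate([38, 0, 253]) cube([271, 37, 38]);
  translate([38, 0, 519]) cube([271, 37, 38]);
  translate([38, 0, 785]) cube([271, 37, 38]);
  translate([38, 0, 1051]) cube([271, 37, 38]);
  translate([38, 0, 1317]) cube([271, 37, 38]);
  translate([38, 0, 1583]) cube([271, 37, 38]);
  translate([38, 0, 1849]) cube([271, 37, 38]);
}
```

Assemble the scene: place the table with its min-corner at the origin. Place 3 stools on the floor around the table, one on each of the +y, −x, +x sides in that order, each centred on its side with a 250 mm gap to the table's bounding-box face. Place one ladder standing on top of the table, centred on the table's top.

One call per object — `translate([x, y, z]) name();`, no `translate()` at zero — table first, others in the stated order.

table();
translate([432, 1077, 0]) stool();
translate([-587, 239, 0]) stool();
translate([1451, 239, 0]) stool();
translate([427, 395, 737]) ladder();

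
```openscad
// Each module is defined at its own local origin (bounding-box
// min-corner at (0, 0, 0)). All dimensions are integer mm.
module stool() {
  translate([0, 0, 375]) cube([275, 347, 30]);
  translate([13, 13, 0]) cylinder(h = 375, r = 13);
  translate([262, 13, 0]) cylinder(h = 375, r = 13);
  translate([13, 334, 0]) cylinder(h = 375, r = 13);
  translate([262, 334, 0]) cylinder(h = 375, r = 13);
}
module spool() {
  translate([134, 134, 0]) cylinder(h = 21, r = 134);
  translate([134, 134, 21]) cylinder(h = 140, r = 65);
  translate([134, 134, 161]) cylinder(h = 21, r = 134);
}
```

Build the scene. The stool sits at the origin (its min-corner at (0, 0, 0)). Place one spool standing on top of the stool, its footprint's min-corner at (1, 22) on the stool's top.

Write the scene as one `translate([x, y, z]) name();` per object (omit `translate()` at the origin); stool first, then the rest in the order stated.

stool();
translate([1, 22, 405]) spool();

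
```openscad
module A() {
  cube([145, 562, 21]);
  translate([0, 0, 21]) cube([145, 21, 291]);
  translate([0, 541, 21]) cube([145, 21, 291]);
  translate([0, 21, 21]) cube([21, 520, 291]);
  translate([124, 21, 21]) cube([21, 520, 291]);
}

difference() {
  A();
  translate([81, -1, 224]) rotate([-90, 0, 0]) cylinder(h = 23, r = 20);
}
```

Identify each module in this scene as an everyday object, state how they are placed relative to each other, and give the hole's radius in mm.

A is an open box. The open box has a circular hole through its front wall. The hole's radius is 20 mm.

The subtracted cylinder has r = 20 mm.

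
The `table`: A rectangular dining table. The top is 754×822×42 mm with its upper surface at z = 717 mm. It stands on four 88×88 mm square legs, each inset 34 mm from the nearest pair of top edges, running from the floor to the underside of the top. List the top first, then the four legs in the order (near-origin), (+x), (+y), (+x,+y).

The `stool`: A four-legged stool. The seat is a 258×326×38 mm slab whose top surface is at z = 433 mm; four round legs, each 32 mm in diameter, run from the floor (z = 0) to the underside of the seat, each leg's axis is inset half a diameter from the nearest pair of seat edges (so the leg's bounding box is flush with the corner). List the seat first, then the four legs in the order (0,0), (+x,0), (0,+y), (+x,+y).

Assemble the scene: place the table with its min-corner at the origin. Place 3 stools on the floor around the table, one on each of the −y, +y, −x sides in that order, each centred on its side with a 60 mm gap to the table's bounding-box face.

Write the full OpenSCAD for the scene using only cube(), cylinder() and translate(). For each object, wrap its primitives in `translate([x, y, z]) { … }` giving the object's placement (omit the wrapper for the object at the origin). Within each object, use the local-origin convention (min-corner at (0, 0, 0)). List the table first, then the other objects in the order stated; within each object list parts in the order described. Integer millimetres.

translate([0, 0, 675]) cube([754, 822, 42]);
translate([34, 34, 0]) cube([88, 88, 675]);
translate([632, 34, 0]) cube([88, 88, 675]);
translate([34, 700, 0]) cube([88, 88, 675]);
translate([632, 700, 0]) cube([88, 88, 675]);
translate([248, -386, 0]) {
  translate([0, 0, 395]) cube([258, 326, 38]);
  translate([16, 16, 0]) cylinder(h = 395, r = 16);
  translate([242, 16, 0]) cylinder(h = 395, r = 16);
  translate([16, 310, 0]) cylinder(h = 395, r = 16);
  translate([242, 310, 0]) cylinder(h = 395, r = 16);
}
translate([248, 882, 0]) {
  translate([0, 0, 395]) cube([258, 326, 38]);
  translate([16, 16, 0]) cylinder(h = 395, r = 16);
  translate([242, 16, 0]) cylinder(h = 395, r = 16);
  translate([16, 310, 0]) cylinder(h = 395, r = 16);
  translate([242, 310, 0]) cylinder(h = 395, r = 16);
}
translate([-318, 248, 0]) {
  translate([0, 0, 395]) cube([258, 326, 38]);
  translate([16, 16, 0]) cylinder(h = 395, r = 16);
  translate([242, 16, 0]) cylinder(h = 395, r = 16);
  translate([16, 310, 0]) cylinder(h = 395, r = 16);
  translate([242, 310, 0]) cylinder(h = 395, r = 16);
}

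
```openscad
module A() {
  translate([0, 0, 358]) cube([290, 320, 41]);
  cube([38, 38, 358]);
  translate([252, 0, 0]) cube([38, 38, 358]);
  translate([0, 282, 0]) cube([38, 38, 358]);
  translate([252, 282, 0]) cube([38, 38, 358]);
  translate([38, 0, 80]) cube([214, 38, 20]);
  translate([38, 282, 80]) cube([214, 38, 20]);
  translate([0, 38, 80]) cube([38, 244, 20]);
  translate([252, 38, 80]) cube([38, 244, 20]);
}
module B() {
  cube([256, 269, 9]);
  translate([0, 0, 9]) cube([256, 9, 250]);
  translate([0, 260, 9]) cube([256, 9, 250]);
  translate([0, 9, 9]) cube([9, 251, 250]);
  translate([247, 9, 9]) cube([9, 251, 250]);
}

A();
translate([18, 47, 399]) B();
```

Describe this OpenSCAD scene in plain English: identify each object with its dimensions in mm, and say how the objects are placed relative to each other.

A is a four-legged stool. The seat is 290×320 mm, 41 mm thick, top at z = 399 mm. It stands on four square legs, each 38×38 mm in cross-section, from z = 0 to the seat underside, each flush with a corner of the seat. Four stretchers, 38 mm wide and 20 mm tall, connect adjacent legs with their undersides at z = 80 mm, each running between the inner faces of the legs it joins and aligned with the legs' outer faces on the other axis.

B is an open-topped rectangular box: outside dimensions 256×269×259 mm, with a uniform wall and base thickness of 9 mm. The base is a full 256×269 slab on the floor; four walls sit on top of the base. The front and back walls (the −y and +y sides) span the full width; the two side walls fit between them.

The open box is on top of the stool.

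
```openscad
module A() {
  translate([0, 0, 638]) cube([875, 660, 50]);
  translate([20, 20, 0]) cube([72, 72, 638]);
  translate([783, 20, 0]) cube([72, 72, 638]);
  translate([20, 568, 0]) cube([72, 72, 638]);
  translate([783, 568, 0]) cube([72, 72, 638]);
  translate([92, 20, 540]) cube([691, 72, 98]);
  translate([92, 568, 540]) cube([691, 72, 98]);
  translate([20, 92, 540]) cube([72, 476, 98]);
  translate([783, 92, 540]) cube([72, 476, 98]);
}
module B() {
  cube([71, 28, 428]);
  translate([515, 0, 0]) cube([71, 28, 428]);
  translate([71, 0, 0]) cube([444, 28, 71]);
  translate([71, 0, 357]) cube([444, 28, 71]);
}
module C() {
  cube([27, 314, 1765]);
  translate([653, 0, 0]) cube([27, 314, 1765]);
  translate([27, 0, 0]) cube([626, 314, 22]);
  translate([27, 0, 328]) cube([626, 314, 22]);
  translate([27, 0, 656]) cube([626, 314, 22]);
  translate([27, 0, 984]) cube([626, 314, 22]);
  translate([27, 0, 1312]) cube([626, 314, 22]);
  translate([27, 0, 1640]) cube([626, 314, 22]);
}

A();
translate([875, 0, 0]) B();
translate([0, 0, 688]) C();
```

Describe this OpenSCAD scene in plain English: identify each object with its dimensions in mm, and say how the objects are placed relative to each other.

A is a table: top 875 mm (x) × 660 mm (y), 50 mm thick, upper face at z = 688 mm, on four 72×72 mm square legs, each inset 20 mm from the nearest pair of top edges, running from z = 0 to the bottom of the top. Four apron rails, 72 mm thick and 98 mm tall, run between adjacent legs with their top edges flush with the underside of the top and their outer faces flush with the legs' outer faces.

B is a picture frame with a 444×286 mm rectangular opening (x by z) and a uniform 71 mm border on every side. Frame depth is 28 mm along y. It is built from two vertical stiles running the full outside height and two horizontal rails spanning the gap between the stiles.

C is a bookshelf 680 mm wide overall, 314 mm deep and 1765 mm tall. The two sides are 27 mm thick vertical panels. 6 horizontal shelves of 22 mm thickness span between the inner faces of the sides; the lowest shelf sits on the floor and shelves are stacked with a clear vertical gap of 306 mm between each pair.

The picture frame is against the table's +x side, with their −y faces flush. The bookshelf is on top of the table.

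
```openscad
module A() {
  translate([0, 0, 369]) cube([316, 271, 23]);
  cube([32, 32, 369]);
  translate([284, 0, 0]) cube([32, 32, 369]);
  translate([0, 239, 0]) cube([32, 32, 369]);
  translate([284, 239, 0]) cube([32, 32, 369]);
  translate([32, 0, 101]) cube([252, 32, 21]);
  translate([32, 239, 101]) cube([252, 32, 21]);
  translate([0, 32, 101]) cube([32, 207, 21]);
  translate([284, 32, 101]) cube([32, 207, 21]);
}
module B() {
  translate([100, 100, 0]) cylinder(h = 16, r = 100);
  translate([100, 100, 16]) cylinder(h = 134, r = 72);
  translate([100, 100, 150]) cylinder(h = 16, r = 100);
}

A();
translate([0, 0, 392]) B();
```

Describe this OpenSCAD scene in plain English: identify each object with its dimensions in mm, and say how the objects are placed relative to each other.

A is a four-legged stool. The seat is a 316×271×23 mm slab whose top surface is at z = 392 mm; four square legs, each 32×32 mm in cross-section, run from the floor (z = 0) to the underside of the seat, each flush with a corner of the seat. Four stretchers, 32 mm wide and 21 mm tall, connect adjacent legs with their undersides at z = 101 mm, each running between the inner faces of the legs it joins and aligned with the legs' outer faces on the other axis.

B is a spool: two coaxial disc flanges of radius 100 mm and thickness 16 mm, joined by a core cylinder of radius 72 mm and height 134 mm. The lower flange rests on z = 0 and the three cylinders share a vertical axis.

The spool is on top of the stool.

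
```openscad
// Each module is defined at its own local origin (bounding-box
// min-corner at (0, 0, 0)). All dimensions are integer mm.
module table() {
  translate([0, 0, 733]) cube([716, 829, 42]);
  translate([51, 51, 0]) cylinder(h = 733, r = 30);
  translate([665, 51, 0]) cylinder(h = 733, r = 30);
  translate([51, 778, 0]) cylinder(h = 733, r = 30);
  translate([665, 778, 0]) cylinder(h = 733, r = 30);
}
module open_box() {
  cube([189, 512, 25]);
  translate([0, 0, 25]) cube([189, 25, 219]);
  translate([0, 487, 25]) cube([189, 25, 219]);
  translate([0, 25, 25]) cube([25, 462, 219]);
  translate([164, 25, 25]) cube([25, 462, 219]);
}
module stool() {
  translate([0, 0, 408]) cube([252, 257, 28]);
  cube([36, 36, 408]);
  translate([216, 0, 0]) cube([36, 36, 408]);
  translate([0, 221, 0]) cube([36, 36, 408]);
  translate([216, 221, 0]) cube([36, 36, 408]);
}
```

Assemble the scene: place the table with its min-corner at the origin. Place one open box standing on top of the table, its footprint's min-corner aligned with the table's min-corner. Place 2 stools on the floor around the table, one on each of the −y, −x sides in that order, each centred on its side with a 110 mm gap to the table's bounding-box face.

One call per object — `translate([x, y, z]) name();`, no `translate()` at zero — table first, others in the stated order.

table();
translate([0, 0, 775]) open_box();
translate([232, -367, 0]) stool();
translate([-362, 286, 0]) stool();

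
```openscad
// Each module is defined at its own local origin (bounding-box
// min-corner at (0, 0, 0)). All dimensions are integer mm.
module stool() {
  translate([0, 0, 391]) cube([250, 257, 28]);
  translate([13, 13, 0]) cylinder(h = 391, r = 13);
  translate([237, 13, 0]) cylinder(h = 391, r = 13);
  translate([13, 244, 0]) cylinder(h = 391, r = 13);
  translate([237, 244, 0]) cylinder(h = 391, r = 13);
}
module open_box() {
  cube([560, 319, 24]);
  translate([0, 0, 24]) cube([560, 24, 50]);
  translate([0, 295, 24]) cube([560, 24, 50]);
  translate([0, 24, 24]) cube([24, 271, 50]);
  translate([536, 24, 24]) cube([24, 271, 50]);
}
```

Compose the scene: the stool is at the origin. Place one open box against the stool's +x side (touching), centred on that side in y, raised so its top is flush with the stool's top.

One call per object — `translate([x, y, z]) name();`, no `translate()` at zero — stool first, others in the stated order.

stool();
translate([250, -31, 345]) open_box();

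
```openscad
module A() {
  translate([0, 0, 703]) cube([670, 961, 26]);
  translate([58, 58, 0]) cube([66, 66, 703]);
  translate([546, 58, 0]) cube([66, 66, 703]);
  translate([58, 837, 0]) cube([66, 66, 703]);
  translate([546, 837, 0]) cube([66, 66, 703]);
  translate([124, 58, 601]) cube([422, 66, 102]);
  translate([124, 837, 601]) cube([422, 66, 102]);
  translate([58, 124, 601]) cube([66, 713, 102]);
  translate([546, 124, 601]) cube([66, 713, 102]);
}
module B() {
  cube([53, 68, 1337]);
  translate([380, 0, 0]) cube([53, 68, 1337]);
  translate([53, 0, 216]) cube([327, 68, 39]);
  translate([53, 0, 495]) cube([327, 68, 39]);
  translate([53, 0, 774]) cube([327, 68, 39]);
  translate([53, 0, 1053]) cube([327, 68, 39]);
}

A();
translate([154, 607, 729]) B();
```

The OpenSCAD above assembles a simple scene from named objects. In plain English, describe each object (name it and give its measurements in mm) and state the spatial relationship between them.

A is a table with a 670×961 mm rectangular top, 26 mm thick, top surface at z = 729 mm, supported by four 66×66 mm square legs, each inset 58 mm from the nearest pair of top edges, running from the floor. Four apron rails, 66 mm thick and 102 mm tall, run between adjacent legs with their top edges flush with the underside of the top and their outer faces flush with the legs' outer faces.

B is a straight ladder. Two 53×68 mm vertical rails, 1337 mm tall, stand 433 mm apart (outside-to-outside) with their front faces coplanar on the −y side. 4 rungs, each 68 mm deep and 39 mm tall, span between the inner faces of the rails, front faces flush with the rails. The lowest rung's underside is at z = 216 mm and rungs are spaced 279 mm apart (underside to underside).

The ladder is on top of the table.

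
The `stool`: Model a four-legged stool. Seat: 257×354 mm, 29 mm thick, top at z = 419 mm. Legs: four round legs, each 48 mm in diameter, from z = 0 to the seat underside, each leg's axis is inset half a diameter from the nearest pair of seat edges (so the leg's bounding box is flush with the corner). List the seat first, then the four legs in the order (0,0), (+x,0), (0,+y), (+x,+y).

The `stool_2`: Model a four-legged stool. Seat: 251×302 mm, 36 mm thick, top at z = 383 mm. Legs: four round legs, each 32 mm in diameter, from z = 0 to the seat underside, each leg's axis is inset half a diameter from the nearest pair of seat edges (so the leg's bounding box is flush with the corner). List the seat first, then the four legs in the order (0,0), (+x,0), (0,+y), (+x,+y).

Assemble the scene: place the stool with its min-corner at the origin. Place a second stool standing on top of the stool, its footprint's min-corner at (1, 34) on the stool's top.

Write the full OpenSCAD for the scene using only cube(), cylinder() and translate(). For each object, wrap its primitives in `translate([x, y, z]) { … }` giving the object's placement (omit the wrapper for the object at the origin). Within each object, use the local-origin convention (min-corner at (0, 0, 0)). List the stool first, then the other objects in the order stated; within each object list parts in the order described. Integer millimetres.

translate([0, 0, 390]) cube([257, 354, 29]);
translate([24, 24, 0]) cylinder(h = 390, r = 24);
translate([233, 24, 0]) cylinder(h = 390, r = 24);
translate([24, 330, 0]) cylinder(h = 390, r = 24);
translate([233, 330, 0]) cylinder(h = 390, r = 24);
translate([1, 34, 419]) {
  translate([0, 0, 347]) cube([251, 302, 36]);
  translate([16, 16, 0]) cylinder(h = 347, r = 16);
  translate([235, 16, 0]) cylinder(h = 347, r = 16);
  translate([16, 286, 0]) cylinder(h = 347, r = 16);
  translate([235, 286, 0]) cylinder(h = 347, r = 16);
}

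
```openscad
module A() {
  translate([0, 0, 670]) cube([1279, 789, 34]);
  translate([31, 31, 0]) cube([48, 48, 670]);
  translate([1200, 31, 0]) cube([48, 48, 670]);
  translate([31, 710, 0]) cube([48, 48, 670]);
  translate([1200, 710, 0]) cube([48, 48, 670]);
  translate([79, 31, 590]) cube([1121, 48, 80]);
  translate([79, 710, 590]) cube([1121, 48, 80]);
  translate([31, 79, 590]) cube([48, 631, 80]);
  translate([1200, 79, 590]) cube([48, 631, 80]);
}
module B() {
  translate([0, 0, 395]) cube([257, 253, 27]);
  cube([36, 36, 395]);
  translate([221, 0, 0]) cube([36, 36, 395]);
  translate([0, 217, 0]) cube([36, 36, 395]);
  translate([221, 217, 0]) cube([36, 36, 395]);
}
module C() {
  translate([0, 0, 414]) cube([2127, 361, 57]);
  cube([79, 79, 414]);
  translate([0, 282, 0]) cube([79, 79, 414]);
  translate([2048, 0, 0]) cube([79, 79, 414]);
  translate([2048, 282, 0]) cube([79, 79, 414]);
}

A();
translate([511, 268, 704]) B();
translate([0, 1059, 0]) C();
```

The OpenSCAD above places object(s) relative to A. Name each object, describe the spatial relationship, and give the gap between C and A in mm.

The bench's nearest face is 270 mm from the table's +y face.

A is a table. B is a stool. C is a bench. The stool is on top of the table, centred. The bench is on the floor beside the table on its +y side. The gap between the bench and the table is 270 mm.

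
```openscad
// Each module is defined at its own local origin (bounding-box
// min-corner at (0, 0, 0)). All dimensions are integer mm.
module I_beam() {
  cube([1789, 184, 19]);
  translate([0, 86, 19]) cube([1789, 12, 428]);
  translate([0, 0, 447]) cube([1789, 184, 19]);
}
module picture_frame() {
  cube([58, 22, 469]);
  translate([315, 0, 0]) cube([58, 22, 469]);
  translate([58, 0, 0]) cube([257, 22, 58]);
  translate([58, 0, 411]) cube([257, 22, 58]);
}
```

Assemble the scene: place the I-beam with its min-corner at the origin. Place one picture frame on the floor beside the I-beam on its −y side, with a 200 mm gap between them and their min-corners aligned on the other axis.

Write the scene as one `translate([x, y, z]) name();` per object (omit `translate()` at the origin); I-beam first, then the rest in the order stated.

I_beam();
translate([0, -222, 0]) picture_frame();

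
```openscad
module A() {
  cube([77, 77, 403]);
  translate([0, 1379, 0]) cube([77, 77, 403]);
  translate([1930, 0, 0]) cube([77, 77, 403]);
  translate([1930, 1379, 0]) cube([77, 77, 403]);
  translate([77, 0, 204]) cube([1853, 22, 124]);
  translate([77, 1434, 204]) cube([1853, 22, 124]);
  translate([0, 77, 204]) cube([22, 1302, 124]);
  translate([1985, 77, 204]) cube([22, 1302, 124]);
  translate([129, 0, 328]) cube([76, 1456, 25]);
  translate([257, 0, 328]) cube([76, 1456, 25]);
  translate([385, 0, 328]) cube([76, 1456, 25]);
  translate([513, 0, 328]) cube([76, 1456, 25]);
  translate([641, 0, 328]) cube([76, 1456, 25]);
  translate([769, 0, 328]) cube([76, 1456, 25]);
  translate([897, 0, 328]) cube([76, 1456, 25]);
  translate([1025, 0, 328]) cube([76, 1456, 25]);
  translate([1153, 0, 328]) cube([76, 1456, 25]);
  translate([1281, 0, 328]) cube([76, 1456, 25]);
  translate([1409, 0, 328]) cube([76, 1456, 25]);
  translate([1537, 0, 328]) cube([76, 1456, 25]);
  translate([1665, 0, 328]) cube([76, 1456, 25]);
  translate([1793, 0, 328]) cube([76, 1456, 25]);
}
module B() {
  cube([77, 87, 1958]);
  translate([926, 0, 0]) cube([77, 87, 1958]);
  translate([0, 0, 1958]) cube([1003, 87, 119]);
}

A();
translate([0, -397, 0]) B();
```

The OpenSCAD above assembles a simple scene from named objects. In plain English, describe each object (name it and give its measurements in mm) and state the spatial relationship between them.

A is a bed frame 2007 mm long (x) by 1456 mm wide (y). Four 77×77 mm corner posts, 403 mm tall, at the corners of the footprint. Four rails of 22 mm thickness and 124 mm height run between adjacent posts with their undersides at z = 204 mm, their outer faces flush with the outside of the frame (the two x-running rails run between the posts' inner faces; the two y-running rails run between the posts' inner faces). 14 slats, each 76 mm wide (x) and 25 mm thick, lie across the top of the two x-running rails, running the full 1456 mm width of the frame in y; the slats are evenly spaced along x between the inner faces of the end posts with equal gaps (rounded down to the nearest mm) at the −x end and between each pair — any rounding remainder accumulates at the +x end.

B is a door frame. The clear opening is 849 mm wide and 1958 mm high. Two 77 mm wide jambs, 87 mm deep, stand either side of the opening from the floor to the top of the opening. A 119 mm thick head sits across the top of both jambs, spanning the full outside width of the frame.

The door frame is on the floor beside the bed frame on its −y side.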